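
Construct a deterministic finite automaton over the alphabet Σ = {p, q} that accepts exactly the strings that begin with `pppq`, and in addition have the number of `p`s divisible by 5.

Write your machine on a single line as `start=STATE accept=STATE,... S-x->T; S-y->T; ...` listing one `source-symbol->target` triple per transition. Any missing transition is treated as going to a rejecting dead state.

start=S0; accept=S11; S0-p->S1; S0-q->S2; S1-p->S3; S1-q->S4; S2-p->S4; S2-q->S2; S3-p->S5; S3-q->S6; S4-p->S6; S4-q->S4; S5-p->S7; S5-q->S8; S6-p->S9; S6-q->S6; S7-p->S2; S7-q->S7; S8-p->S10; S8-q->S8; S9-p->S7; S9-q->S9; S10-p->S11; S10-q->S10; S11-p->S12; S11-q->S11; S12-p->S13; S12-q->S12; S13-p->S8; S13-q->S13

Run two small machines in parallel and take their product. The first has 6 states tracking whether the input so far still matches the prefix `pppq`; the second has 5 states tracking the count of `p`s modulo 5. A product state is a pair (one from each), accepting exactly when both do.
A 14-state machine:
          p    q  
>  S0     S1   S2 
   S1     S3   S4 
   S2     S4   S2 
   S3     S5   S6 
   S4     S6   S4 
   S5     S7   S8 
   S6     S9   S6 
   S7     S2   S7 
   S8    S10   S8 
   S9     S7   S9 
   S10   S11  S10 
 * S11   S12  S11 
   S12   S13  S12 
   S13    S8  S13 
(> = start, * = accepting)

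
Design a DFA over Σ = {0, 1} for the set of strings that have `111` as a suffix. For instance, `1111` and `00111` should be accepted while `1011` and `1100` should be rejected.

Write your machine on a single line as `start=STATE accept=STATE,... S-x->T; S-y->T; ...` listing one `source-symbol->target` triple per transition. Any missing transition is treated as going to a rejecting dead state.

Let each state record the length of the longest suffix of the input read so far that is also a prefix of `111`. q1 means the last symbol is `1`; q2 means the last 2 symbols are `11`; q3 means the last 3 symbols are `111`. Accept only at q3, where the string currently ends in `111`.
A 4-state machine:
        0   1  
>  q0   q0  q1 
   q1   q0  q2 
   q2   q0  q3 
 * q3   q0  q3 
(> = start, * = accepting)

start=q0; accept=q3; q0-0->q0; q0-1->q1; q1-0->q0; q1-1->q2; q2-0->q0; q2-1->q3; q3-0->q0; q3-1->q3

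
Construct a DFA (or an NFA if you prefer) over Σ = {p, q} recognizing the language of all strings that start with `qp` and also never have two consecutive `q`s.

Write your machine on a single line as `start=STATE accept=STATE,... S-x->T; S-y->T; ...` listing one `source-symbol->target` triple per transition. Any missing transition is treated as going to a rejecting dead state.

start=A; accept=D,E; A-p->B; A-q->C; B-p->B; B-q->B; C-p->D; C-q->B; D-p->D; D-q->E; E-p->D; E-q->B

Run two small machines in parallel and take their product. One (4 states) tracks whether the input so far still matches the prefix `qp`; the other (3 states) tracks partial matches of the forbidden pattern `qq`. Each combined state is a pair, one component from each; accept when both components accept. Equivalent product states are then merged.
5 states suffice.
       p  q 
>  A   B  C 
   B   B  B 
   C   D  B 
 * D   D  E 
 * E   D  B 
(> = start, * = accepting)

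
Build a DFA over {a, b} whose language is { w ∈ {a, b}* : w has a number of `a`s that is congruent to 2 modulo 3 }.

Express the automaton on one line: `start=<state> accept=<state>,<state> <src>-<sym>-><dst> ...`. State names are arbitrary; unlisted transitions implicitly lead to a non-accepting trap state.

start=q0 accept=q2 q0-a->q1 q0-b->q0 q1-a->q2 q1-b->q1 q2-a->q0 q2-b->q2

The only thing that matters is how many `a`s have appeared, reduced mod 3. Use one state per residue: q0 for 0, …, q2 for 2. Reading `a` moves to the next residue; anything else stays put. q2 is accepting.
        a   b  
>  q0   q1  q0 
   q1   q2  q1 
 * q2   q0  q2 
(> = start, * = accepting)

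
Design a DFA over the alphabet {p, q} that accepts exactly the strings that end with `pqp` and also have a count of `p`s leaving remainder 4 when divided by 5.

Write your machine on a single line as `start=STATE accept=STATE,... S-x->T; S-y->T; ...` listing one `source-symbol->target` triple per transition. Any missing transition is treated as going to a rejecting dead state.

Build one automaton per condition and run them in lockstep. One (4 states) tracks how much of the suffix `pqp` has currently been matched; the other (5 states) tracks the count of `p`s modulo 5. Each combined state is a pair, one component from each; accept when both components accept.
          p    q  
>  S0     S1   S0 
   S1     S2   S3 
   S2     S4   S5 
   S3     S6   S7 
   S4     S8   S9 
   S5    S10  S11 
   S6     S4   S5 
   S7     S2   S7 
   S8    S12  S13 
   S9    S14  S15 
   S10    S8   S9 
   S11    S4  S11 
   S12    S1  S16 
   S13   S17  S18 
 * S14   S12  S13 
   S15    S8  S15 
   S16   S19   S0 
   S17    S1  S16 
   S18   S12  S18 
   S19    S2   S3 
(> = start, * = accepting)

start=S0; accept=S14; S0-p->S1; S0-q->S0; S1-p->S2; S1-q->S3; S2-p->S4; S2-q->S5; S3-p->S6; S3-q->S7; S4-p->S8; S4-q->S9; S5-p->S10; S5-q->S11; S6-p->S4; S6-q->S5; S7-p->S2; S7-q->S7; S8-p->S12; S8-q->S13; S9-p->S14; S9-q->S15; S10-p->S8; S10-q->S9; S11-p->S4; S11-q->S11; S12-p->S1; S12-q->S16; S13-p->S17; S13-q->S18; S14-p->S12; S14-q->S13; S15-p->S8; S15-q->S15; S16-p->S19; S16-q->S0; S17-p->S1; S17-q->S16; S18-p->S12; S18-q->S18; S19-p->S2; S19-q->S3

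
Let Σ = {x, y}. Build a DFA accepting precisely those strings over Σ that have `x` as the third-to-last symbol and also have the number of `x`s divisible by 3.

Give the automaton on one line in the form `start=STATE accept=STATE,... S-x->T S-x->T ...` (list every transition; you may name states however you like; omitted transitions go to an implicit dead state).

start=q0 accept=q4,q7,q8,q11 q0-x->q1 q0-y->q0 q1-x->q2 q1-y->q3 q2-x->q4 q2-y->q5 q3-x->q6 q3-y->q3 q4-x->q1 q4-y->q7 q5-x->q8 q5-y->q9 q6-x->q10 q6-y->q5 q7-x->q1 q7-y->q11 q8-x->q1 q8-y->q12 q9-x->q13 q9-y->q9 q10-x->q1 q10-y->q7 q11-x->q1 q11-y->q0 q12-x->q1 q12-y->q11 q13-x->q1 q13-y->q12

Run two small machines in parallel and take their product. One (15 states) tracks the last 3 symbols read; the other (3 states) tracks the count of `x`s modulo 3. Each combined state is a pair, one component from each; accept when both components accept. Equivalent product states are then merged.
14 states suffice.
          x    y  
>  q0     q1   q0 
   q1     q2   q3 
   q2     q4   q5 
   q3     q6   q3 
 * q4     q1   q7 
   q5     q8   q9 
   q6    q10   q5 
 * q7     q1  q11 
 * q8     q1  q12 
   q9    q13   q9 
   q10    q1   q7 
 * q11    q1   q0 
   q12    q1  q11 
   q13    q1  q12 
(> = start, * = accepting)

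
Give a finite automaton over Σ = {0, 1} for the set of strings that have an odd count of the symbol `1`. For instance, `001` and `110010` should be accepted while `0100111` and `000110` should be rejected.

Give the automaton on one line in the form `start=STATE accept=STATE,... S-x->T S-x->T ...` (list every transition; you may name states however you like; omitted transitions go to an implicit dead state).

The only thing that matters is how many `1`s have appeared, reduced mod 2. Use one state per residue: s0 for 0, …, s1 for 1. Reading `1` moves to the next residue; anything else stays put. s1 is accepting.
        0   1  
>  s0   s0  s1 
 * s1   s1  s0 
(> = start, * = accepting)

start=s0 accept=s1 s0-0->s0 s0-1->s1 s1-0->s1 s1-1->s0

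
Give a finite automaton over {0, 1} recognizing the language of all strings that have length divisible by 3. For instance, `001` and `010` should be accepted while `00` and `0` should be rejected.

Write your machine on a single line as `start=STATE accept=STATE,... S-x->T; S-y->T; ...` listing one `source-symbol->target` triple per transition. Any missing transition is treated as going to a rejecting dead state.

start=S0; accept=S0; S0-0->S1; S0-1->S1; S1-0->S2; S1-1->S2; S2-0->S0; S2-1->S0

Count input length modulo 3: every symbol advances one step around the cycle S0 → S1 → S2 → S0. Accept at S0.
        0   1  
>* S0   S1  S1 
   S1   S2  S2 
   S2   S0  S0 
(> = start, * = accepting)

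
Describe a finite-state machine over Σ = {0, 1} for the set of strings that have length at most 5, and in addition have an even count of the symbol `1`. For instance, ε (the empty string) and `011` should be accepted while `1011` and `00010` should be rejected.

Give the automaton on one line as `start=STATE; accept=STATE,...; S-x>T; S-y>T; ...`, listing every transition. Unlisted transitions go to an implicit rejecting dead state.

start=q0; accept=q0,q1,q3,q5,q7,q9; q0-0>q1; q0-1>q2; q1-0>q3; q1-1>q4; q2-0>q4; q2-1>q3; q3-0>q5; q3-1>q6; q4-0>q6; q4-1>q5; q5-0>q7; q5-1>q8; q6-0>q8; q6-1>q7; q7-0>q9; q7-1>q10; q8-0>q10; q8-1>q9; q9-0>q10; q9-1>q10; q10-0>q10; q10-1>q10

Handle the two conditions separately and then intersect. The first has 7 states tracking the input length, saturating at 6; the second has 2 states tracking the count of `1`s modulo 2. A product state is a pair (one from each), accepting exactly when both do. Minimizing collapses redundant product states.
          0    1  
>* q0     q1   q2 
 * q1     q3   q4 
   q2     q4   q3 
 * q3     q5   q6 
   q4     q6   q5 
 * q5     q7   q8 
   q6     q8   q7 
 * q7     q9  q10 
   q8    q10   q9 
 * q9    q10  q10 
   q10   q10  q10 
(> = start, * = accepting)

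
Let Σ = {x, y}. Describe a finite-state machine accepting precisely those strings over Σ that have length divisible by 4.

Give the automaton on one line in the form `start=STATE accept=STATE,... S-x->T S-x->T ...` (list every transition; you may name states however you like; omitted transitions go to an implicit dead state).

start=S0 accept=S0 S0-x->S1 S0-y->S1 S1-x->S2 S1-y->S2 S2-x->S3 S2-y->S3 S3-x->S0 S3-y->S0

Only the length mod 4 matters, so use a 4-cycle: from any state, every input symbol moves to the next state, wrapping S3 back to S0. Mark S0 accepting.
        x   y  
>* S0   S1  S1 
   S1   S2  S2 
   S2   S3  S3 
   S3   S0  S0 
(> = start, * = accepting)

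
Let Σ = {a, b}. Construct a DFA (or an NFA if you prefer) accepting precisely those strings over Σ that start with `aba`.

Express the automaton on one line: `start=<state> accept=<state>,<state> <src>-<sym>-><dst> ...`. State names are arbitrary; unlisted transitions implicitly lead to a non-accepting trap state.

start=s0 accept=s3 s0-a->s1 s0-b->s4 s1-a->s4 s1-b->s2 s2-a->s3 s2-b->s4 s3-a->s3 s3-b->s3 s4-a->s4 s4-b->s4

Walk along `aba` while the input agrees: from s0 take `a` to s1, and so on. Any deviation drops to the rejecting sink s4. Once s3 is reached the prefix is confirmed and every continuation is accepted.
A 5-state machine:
        a   b  
>  s0   s1  s4 
   s1   s4  s2 
   s2   s3  s4 
 * s3   s3  s3 
   s4   s4  s4 
(> = start, * = accepting)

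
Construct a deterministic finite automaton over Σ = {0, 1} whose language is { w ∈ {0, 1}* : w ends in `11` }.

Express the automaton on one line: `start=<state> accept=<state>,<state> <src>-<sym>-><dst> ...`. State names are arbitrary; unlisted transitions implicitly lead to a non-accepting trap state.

start=s0 accept=s2 s0-0->s0 s0-1->s1 s1-0->s0 s1-1->s2 s2-0->s0 s2-1->s2

Remember how much of `11` the current input suffix matches. State s0 means no match yet; s1 means the last symbol is `1`; s2 means the last 2 symbols are `11`. Only s2 accepts. On a mismatch, fall back to the longest proper suffix that is still a prefix of `11`.
        0   1  
>  s0   s0  s1 
   s1   s0  s2 
 * s2   s0  s2 
(> = start, * = accepting)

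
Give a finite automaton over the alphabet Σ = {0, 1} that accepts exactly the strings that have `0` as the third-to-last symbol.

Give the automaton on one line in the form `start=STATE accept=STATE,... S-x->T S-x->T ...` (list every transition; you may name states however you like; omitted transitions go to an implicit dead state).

start=A accept=H,I,J,K A-0->B A-1->C B-0->D B-1->E C-0->F C-1->G D-0->H D-1->I E-0->J E-1->K F-0->L F-1->M G-0->N G-1->O H-0->H H-1->I I-0->J I-1->K J-0->L J-1->M K-0->N K-1->O L-0->H L-1->I M-0->J M-1->K N-0->L N-1->M O-0->N O-1->O

Because acceptance depends on a position counted from the end, the machine has to buffer the most recent 3 symbols. Make each state the string of the last up-to-3 symbols read; on input `x` shift the window left and append `x`. Accept when the buffered window has length 3 and begins with `0`.
With 15 states:
       0  1 
>  A   B  C 
   B   D  E 
   C   F  G 
   D   H  I 
   E   J  K 
   F   L  M 
   G   N  O 
 * H   H  I 
 * I   J  K 
 * J   L  M 
 * K   N  O 
   L   H  I 
   M   J  K 
   N   L  M 
   O   N  O 
(> = start, * = accepting)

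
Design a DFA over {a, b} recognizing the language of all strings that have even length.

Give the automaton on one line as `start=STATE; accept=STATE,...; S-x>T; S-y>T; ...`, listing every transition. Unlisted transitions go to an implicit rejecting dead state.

Count input length modulo 2: every symbol advances one step around the cycle q0 → q1 → q0. Accept at q0.
A 2-state machine:
        a   b  
>* q0   q1  q1 
   q1   q0  q0 
(> = start, * = accepting)

start=q0; accept=q0; q0-a>q1; q0-b>q1; q1-a>q0; q1-b>q0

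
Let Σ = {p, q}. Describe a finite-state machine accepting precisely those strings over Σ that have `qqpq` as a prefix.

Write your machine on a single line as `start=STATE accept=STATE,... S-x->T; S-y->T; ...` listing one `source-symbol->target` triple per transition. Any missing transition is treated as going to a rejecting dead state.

start=A; accept=E; A-p->F; A-q->B; B-p->F; B-q->C; C-p->D; C-q->F; D-p->F; D-q->E; E-p->E; E-q->E; F-p->F; F-q->F

Check the first 4 symbols one by one: A through D record how many have matched `qqpq` so far; any wrong symbol goes to the dead state F. After all 4 match we enter the accepting sink E.
       p  q 
>  A   F  B 
   B   F  C 
   C   D  F 
   D   F  E 
 * E   E  E 
   F   F  F 
(> = start, * = accepting)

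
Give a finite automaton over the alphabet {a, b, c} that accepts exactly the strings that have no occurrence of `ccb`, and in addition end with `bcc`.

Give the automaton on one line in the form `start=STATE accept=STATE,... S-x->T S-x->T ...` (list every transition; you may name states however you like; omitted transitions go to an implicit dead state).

Build one automaton per condition and run them in lockstep. One (4 states) tracks partial matches of the forbidden pattern `ccb`; the other (4 states) tracks how much of the suffix `bcc` has currently been matched. Each combined state is a pair, one component from each; accept when both components accept. Equivalent product states are then merged.
A 7-state machine:
        a   b   c  
>  s0   s0  s1  s2 
   s1   s0  s1  s3 
   s2   s0  s1  s4 
   s3   s0  s1  s5 
   s4   s0  s6  s4 
 * s5   s0  s6  s4 
   s6   s6  s6  s6 
(> = start, * = accepting)

start=s0 accept=s5 s0-a->s0 s0-b->s1 s0-c->s2 s1-a->s0 s1-b->s1 s1-c->s3 s2-a->s0 s2-b->s1 s2-c->s4 s3-a->s0 s3-b->s1 s3-c->s5 s4-a->s0 s4-b->s6 s4-c->s4 s5-a->s0 s5-b->s6 s5-c->s4 s6-a->s6 s6-b->s6 s6-c->s6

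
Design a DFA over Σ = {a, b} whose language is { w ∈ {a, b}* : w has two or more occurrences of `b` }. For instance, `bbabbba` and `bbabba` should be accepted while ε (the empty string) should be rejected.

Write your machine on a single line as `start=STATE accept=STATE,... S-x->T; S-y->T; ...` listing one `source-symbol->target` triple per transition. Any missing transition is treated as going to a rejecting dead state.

start=q0; accept=q2,q3; q0-a->q0; q0-b->q1; q1-a->q1; q1-b->q2; q2-a->q2; q2-b->q3; q3-a->q3; q3-b->q3

Count `b`s, saturating at 3: states q0 through q2 mean 0 through 2 `b`s seen; q3 means more than 2. Each `b` increments (capped at q3); other symbols loop. Accept from {q2, q3}.
4 states suffice.
        a   b  
>  q0   q0  q1 
   q1   q1  q2 
 * q2   q2  q3 
 * q3   q3  q3 
(> = start, * = accepting)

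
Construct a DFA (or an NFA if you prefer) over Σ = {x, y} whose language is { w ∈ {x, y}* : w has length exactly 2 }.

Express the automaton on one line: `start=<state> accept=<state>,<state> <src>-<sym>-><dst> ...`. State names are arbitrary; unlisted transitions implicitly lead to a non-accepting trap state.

start=q0 accept=q2 q0-x->q1 q0-y->q1 q1-x->q2 q1-y->q2 q2-x->q3 q2-y->q3 q3-x->q3 q3-y->q3

Count input length up to 3: every symbol moves from q0 toward q3, which means 'more than 2' and absorbs. Accept from {q2}.
4 states suffice.
        x   y  
>  q0   q1  q1 
   q1   q2  q2 
 * q2   q3  q3 
   q3   q3  q3 
(> = start, * = accepting)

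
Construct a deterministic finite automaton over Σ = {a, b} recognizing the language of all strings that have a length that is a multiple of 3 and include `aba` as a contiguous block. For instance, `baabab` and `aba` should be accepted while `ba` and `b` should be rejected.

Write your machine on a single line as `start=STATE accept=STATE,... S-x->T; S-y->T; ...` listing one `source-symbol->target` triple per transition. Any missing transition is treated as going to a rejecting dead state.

start=q0; accept=q8; q0-a->q1; q0-b->q2; q1-a->q3; q1-b->q4; q2-a->q3; q2-b->q5; q3-a->q6; q3-b->q7; q4-a->q8; q4-b->q0; q5-a->q6; q5-b->q0; q6-a->q1; q6-b->q9; q7-a->q10; q7-b->q2; q8-a->q10; q8-b->q10; q9-a->q11; q9-b->q5; q10-a->q11; q10-b->q11; q11-a->q8; q11-b->q8

Build one automaton per condition and run them in lockstep. The first has 3 states tracking the input length modulo 3; the second has 4 states tracking whether and how much of `aba` has been seen. A product state is a pair (one from each), accepting exactly when both do.
          a    b  
>  q0     q1   q2 
   q1     q3   q4 
   q2     q3   q5 
   q3     q6   q7 
   q4     q8   q0 
   q5     q6   q0 
   q6     q1   q9 
   q7    q10   q2 
 * q8    q10  q10 
   q9    q11   q5 
   q10   q11  q11 
   q11    q8   q8 
(> = start, * = accepting)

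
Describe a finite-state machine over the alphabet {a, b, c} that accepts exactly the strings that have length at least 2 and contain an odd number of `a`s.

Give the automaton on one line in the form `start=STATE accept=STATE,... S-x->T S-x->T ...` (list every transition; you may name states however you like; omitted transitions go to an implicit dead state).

Run two small machines in parallel and take their product. The first has 4 states tracking the input length, saturating at 3; the second has 2 states tracking the count of `a`s modulo 2. A product state is a pair (one from each), accepting exactly when both do.
7 states suffice.
        a   b   c  
>  q0   q1  q2  q2 
   q1   q3  q4  q4 
   q2   q4  q3  q3 
   q3   q5  q6  q6 
 * q4   q6  q5  q5 
 * q5   q6  q5  q5 
   q6   q5  q6  q6 
(> = start, * = accepting)

start=q0 accept=q4,q5 q0-a->q1 q0-b->q2 q0-c->q2 q1-a->q3 q1-b->q4 q1-c->q4 q2-a->q4 q2-b->q3 q2-c->q3 q3-a->q5 q3-b->q6 q3-c->q6 q4-a->q6 q4-b->q5 q4-c->q5 q5-a->q6 q5-b->q5 q5-c->q5 q6-a->q5 q6-b->q6 q6-c->q6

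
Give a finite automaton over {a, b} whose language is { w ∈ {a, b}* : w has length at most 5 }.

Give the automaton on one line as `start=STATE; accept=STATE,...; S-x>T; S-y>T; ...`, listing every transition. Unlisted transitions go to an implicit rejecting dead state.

start=S0; accept=S0,S1,S2,S3,S4,S5; S0-a>S1; S0-b>S1; S1-a>S2; S1-b>S2; S2-a>S3; S2-b>S3; S3-a>S4; S3-b>S4; S4-a>S5; S4-b>S5; S5-a>S6; S5-b>S6; S6-a>S6; S6-b>S6

Count input length up to 6: every symbol moves from S0 toward S6, which means 'more than 5' and absorbs. Accept from {S0, S1, S2, S3, S4, S5}.
        a   b  
>* S0   S1  S1 
 * S1   S2  S2 
 * S2   S3  S3 
 * S3   S4  S4 
 * S4   S5  S5 
 * S5   S6  S6 
   S6   S6  S6 
(> = start, * = accepting)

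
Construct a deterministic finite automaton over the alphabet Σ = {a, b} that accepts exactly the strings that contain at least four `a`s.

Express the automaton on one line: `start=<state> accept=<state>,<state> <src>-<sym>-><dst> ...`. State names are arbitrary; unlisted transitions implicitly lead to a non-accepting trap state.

start=q0 accept=q4,q5 q0-a->q1 q0-b->q0 q1-a->q2 q1-b->q1 q2-a->q3 q2-b->q2 q3-a->q4 q3-b->q3 q4-a->q5 q4-b->q4 q5-a->q5 q5-b->q5

Only the number of `a`s matters, and only up to 5. Make a chain q0 → q1 → q2 → q3 → q4 → q5 advanced by each `a` (with q5 absorbing); every other symbol self-loops. The accepting set is {q4, q5}.
        a   b  
>  q0   q1  q0 
   q1   q2  q1 
   q2   q3  q2 
   q3   q4  q3 
 * q4   q5  q4 
 * q5   q5  q5 
(> = start, * = accepting)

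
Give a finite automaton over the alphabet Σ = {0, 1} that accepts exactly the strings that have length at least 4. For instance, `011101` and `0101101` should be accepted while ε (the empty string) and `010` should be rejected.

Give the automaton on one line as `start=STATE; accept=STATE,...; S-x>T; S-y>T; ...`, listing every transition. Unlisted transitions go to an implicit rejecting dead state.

start=q0; accept=q4,q5; q0-0>q1; q0-1>q1; q1-0>q2; q1-1>q2; q2-0>q3; q2-1>q3; q3-0>q4; q3-1>q4; q4-0>q5; q4-1>q5; q5-0>q5; q5-1>q5

Count input length up to 5: every symbol moves from q0 toward q5, which means 'more than 4' and absorbs. Accept from {q4, q5}.
6 states suffice.
        0   1  
>  q0   q1  q1 
   q1   q2  q2 
   q2   q3  q3 
   q3   q4  q4 
 * q4   q5  q5 
 * q5   q5  q5 
(> = start, * = accepting)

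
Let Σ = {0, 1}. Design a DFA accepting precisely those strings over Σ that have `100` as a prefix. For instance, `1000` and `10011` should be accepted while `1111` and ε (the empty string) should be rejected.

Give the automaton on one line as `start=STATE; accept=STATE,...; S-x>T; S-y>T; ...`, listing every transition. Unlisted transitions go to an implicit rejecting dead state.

Walk along `100` while the input agrees: from s0 take `1` to s1, and so on. Any deviation drops to the rejecting sink s4. Once s3 is reached the prefix is confirmed and every continuation is accepted.
With 5 states:
        0   1  
>  s0   s4  s1 
   s1   s2  s4 
   s2   s3  s4 
 * s3   s3  s3 
   s4   s4  s4 
(> = start, * = accepting)

start=s0; accept=s3; s0-0>s4; s0-1>s1; s1-0>s2; s1-1>s4; s2-0>s3; s2-1>s4; s3-0>s3; s3-1>s3; s4-0>s4; s4-1>s4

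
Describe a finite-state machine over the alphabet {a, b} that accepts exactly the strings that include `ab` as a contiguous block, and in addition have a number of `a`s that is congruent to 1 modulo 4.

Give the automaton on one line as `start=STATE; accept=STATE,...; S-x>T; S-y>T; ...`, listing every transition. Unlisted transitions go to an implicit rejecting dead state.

Run two small machines in parallel and take their product. The first has 3 states tracking whether and how much of `ab` has been seen; the second has 4 states tracking the count of `a`s modulo 4. A product state is a pair (one from each), accepting exactly when both do.
With 9 states:
        a   b  
>  S0   S1  S0 
   S1   S2  S3 
   S2   S4  S5 
 * S3   S5  S3 
   S4   S6  S7 
   S5   S7  S5 
   S6   S1  S8 
   S7   S8  S7 
   S8   S3  S8 
(> = start, * = accepting)

start=S0; accept=S3; S0-a>S1; S0-b>S0; S1-a>S2; S1-b>S3; S2-a>S4; S2-b>S5; S3-a>S5; S3-b>S3; S4-a>S6; S4-b>S7; S5-a>S7; S5-b>S5; S6-a>S1; S6-b>S8; S7-a>S8; S7-b>S7; S8-a>S3; S8-b>S8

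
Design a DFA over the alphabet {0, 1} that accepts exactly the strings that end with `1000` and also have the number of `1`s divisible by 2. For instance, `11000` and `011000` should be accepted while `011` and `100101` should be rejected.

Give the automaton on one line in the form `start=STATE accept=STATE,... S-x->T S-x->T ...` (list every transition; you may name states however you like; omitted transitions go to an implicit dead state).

Run two small machines in parallel and take their product. One (5 states) tracks how much of the suffix `1000` has currently been matched; the other (2 states) tracks the count of `1`s modulo 2. Each combined state is a pair, one component from each; accept when both components accept.
A 10-state machine:
        0   1  
>  s0   s0  s1 
   s1   s2  s3 
   s2   s4  s3 
   s3   s5  s1 
   s4   s6  s3 
   s5   s7  s1 
   s6   s8  s3 
   s7   s9  s1 
   s8   s8  s3 
 * s9   s0  s1 
(> = start, * = accepting)

start=s0 accept=s9 s0-0->s0 s0-1->s1 s1-0->s2 s1-1->s3 s2-0->s4 s2-1->s3 s3-0->s5 s3-1->s1 s4-0->s6 s4-1->s3 s5-0->s7 s5-1->s1 s6-0->s8 s6-1->s3 s7-0->s9 s7-1->s1 s8-0->s8 s8-1->s3 s9-0->s0 s9-1->s1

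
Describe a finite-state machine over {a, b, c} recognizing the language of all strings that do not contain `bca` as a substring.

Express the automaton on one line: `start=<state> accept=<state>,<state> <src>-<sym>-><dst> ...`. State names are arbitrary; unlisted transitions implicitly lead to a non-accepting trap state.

Track partial matches of the forbidden pattern `bca`. State S3 is a dead state reached once `bca` has occurred; every other state accepts. S0 means no part of `bca` is currently matched.
        a   b   c  
>* S0   S0  S1  S0 
 * S1   S0  S1  S2 
 * S2   S3  S1  S0 
   S3   S3  S3  S3 
(> = start, * = accepting)

start=S0 accept=S0,S1,S2 S0-a->S0 S0-b->S1 S0-c->S0 S1-a->S0 S1-b->S1 S1-c->S2 S2-a->S3 S2-b->S1 S2-c->S0 S3-a->S3 S3-b->S3 S3-c->S3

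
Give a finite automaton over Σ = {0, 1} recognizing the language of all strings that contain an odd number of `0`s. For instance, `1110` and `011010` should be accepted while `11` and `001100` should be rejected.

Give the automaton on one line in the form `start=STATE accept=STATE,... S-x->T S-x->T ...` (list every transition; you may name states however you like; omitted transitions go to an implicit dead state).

The only thing that matters is how many `0`s have appeared, reduced mod 2. Use one state per residue: A for 0, …, B for 1. Reading `0` moves to the next residue; anything else stays put. B is accepting.
       0  1 
>  A   B  A 
 * B   A  B 
(> = start, * = accepting)

start=A accept=B A-0->B A-1->A B-0->A B-1->B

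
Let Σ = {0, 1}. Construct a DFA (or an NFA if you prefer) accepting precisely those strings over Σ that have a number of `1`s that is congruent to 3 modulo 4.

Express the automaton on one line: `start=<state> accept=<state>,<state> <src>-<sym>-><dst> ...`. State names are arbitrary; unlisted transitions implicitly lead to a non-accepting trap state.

Keep the running count of `1`s modulo 4: each `1` advances along the cycle q0 → q1 → q2 → q3 → q0 while other symbols loop. Accept at q3.
4 states suffice.
        0   1  
>  q0   q0  q1 
   q1   q1  q2 
   q2   q2  q3 
 * q3   q3  q0 
(> = start, * = accepting)

start=q0 accept=q3 q0-0->q0 q0-1->q1 q1-0->q1 q1-1->q2 q2-0->q2 q2-1->q3 q3-0->q3 q3-1->q0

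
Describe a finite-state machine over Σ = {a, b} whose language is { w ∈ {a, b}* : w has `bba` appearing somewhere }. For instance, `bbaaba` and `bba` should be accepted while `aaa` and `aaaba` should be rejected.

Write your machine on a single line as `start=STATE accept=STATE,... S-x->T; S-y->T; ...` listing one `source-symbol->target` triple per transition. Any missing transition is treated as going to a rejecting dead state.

Track how much of `bba` has been matched so far: state q0 is no progress, q3 is the absorbing accept state reached once `bba` has occurred. Intermediate states record partial matches; on a mismatch, fall back to the longest reusable overlap.
4 states suffice.
        a   b  
>  q0   q0  q1 
   q1   q0  q2 
   q2   q3  q2 
 * q3   q3  q3 
(> = start, * = accepting)

start=q0; accept=q3; q0-a->q0; q0-b->q1; q1-a->q0; q1-b->q2; q2-a->q3; q2-b->q2; q3-a->q3; q3-b->q3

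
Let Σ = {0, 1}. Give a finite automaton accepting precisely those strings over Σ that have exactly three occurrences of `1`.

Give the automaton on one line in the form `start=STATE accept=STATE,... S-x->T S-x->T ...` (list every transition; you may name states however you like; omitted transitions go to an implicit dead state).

Count `1`s, saturating at 4: states A through D mean 0 through 3 `1`s seen; E means more than 3. Each `1` increments (capped at E); other symbols loop. Accept from {D}.
With 5 states:
       0  1 
>  A   A  B 
   B   B  C 
   C   C  D 
 * D   D  E 
   E   E  E 
(> = start, * = accepting)

start=A accept=D A-0->A A-1->B B-0->B B-1->C C-0->C C-1->D D-0->D D-1->E E-0->E E-1->E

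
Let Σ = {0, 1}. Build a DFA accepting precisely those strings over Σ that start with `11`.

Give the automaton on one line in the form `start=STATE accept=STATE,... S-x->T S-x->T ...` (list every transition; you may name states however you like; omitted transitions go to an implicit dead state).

Walk along `11` while the input agrees: from s0 take `1` to s1, and so on. Any deviation drops to the rejecting sink s3. Once s2 is reached the prefix is confirmed and every continuation is accepted.
4 states suffice.
        0   1  
>  s0   s3  s1 
   s1   s3  s2 
 * s2   s2  s2 
   s3   s3  s3 
(> = start, * = accepting)

start=s0 accept=s2 s0-0->s3 s0-1->s1 s1-0->s3 s1-1->s2 s2-0->s2 s2-1->s2 s3-0->s3 s3-1->s3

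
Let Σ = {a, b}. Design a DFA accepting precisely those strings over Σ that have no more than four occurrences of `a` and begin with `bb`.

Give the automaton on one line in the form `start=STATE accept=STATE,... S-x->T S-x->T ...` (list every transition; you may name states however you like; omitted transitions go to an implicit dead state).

start=q0 accept=q3,q4,q5,q6,q7 q0-a->q1 q0-b->q2 q1-a->q1 q1-b->q1 q2-a->q1 q2-b->q3 q3-a->q4 q3-b->q3 q4-a->q5 q4-b->q4 q5-a->q6 q5-b->q5 q6-a->q7 q6-b->q6 q7-a->q1 q7-b->q7

Build one automaton per condition and run them in lockstep. The first has 6 states tracking the count of `a`s, saturating at 5; the second has 4 states tracking whether the input so far still matches the prefix `bb`. A product state is a pair (one from each), accepting exactly when both do. Minimizing collapses redundant product states.
An 8-state machine:
        a   b  
>  q0   q1  q2 
   q1   q1  q1 
   q2   q1  q3 
 * q3   q4  q3 
 * q4   q5  q4 
 * q5   q6  q5 
 * q6   q7  q6 
 * q7   q1  q7 
(> = start, * = accepting)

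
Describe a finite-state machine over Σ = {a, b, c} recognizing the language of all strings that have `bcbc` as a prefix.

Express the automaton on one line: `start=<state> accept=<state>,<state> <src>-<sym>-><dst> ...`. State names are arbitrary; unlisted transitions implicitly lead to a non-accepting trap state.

start=q0 accept=q4 q0-a->q5 q0-b->q1 q0-c->q5 q1-a->q5 q1-b->q5 q1-c->q2 q2-a->q5 q2-b->q3 q2-c->q5 q3-a->q5 q3-b->q5 q3-c->q4 q4-a->q4 q4-b->q4 q4-c->q4 q5-a->q5 q5-b->q5 q5-c->q5

Check the first 4 symbols one by one: q0 through q3 record how many have matched `bcbc` so far; any wrong symbol goes to the dead state q5. After all 4 match we enter the accepting sink q4.
A 6-state machine:
        a   b   c  
>  q0   q5  q1  q5 
   q1   q5  q5  q2 
   q2   q5  q3  q5 
   q3   q5  q5  q4 
 * q4   q4  q4  q4 
   q5   q5  q5  q5 
(> = start, * = accepting)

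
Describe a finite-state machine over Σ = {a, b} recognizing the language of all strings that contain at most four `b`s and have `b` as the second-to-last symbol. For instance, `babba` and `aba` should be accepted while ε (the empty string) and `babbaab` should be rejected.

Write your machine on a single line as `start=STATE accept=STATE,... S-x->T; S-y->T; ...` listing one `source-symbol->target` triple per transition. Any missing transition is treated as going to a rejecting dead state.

start=S0; accept=S5,S6,S9,S10,S13,S14,S17; S0-a->S1; S0-b->S2; S1-a->S3; S1-b->S4; S2-a->S5; S2-b->S6; S3-a->S3; S3-b->S4; S4-a->S5; S4-b->S6; S5-a->S7; S5-b->S8; S6-a->S9; S6-b->S10; S7-a->S7; S7-b->S8; S8-a->S9; S8-b->S10; S9-a->S11; S9-b->S12; S10-a->S13; S10-b->S14; S11-a->S11; S11-b->S12; S12-a->S13; S12-b->S14; S13-a->S15; S13-b->S16; S14-a->S17; S14-b->S18; S15-a->S15; S15-b->S16; S16-a->S17; S16-b->S18; S17-a->S19; S17-b->S20; S18-a->S21; S18-b->S18; S19-a->S19; S19-b->S20; S20-a->S21; S20-b->S18; S21-a->S22; S21-b->S20; S22-a->S22; S22-b->S20

Handle the two conditions separately and then intersect. The first has 6 states tracking the count of `b`s, saturating at 5; the second has 7 states tracking the last 2 symbols read. A product state is a pair (one from each), accepting exactly when both do.
23 states suffice.
          a    b  
>  S0     S1   S2 
   S1     S3   S4 
   S2     S5   S6 
   S3     S3   S4 
   S4     S5   S6 
 * S5     S7   S8 
 * S6     S9  S10 
   S7     S7   S8 
   S8     S9  S10 
 * S9    S11  S12 
 * S10   S13  S14 
   S11   S11  S12 
   S12   S13  S14 
 * S13   S15  S16 
 * S14   S17  S18 
   S15   S15  S16 
   S16   S17  S18 
 * S17   S19  S20 
   S18   S21  S18 
   S19   S19  S20 
   S20   S21  S18 
   S21   S22  S20 
   S22   S22  S20 
(> = start, * = accepting)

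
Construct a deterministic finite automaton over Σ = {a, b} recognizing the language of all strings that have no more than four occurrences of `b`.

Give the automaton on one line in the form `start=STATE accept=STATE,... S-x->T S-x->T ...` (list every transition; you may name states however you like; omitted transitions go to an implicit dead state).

Count `b`s, saturating at 5: states q0 through q4 mean 0 through 4 `b`s seen; q5 means more than 4. Each `b` increments (capped at q5); other symbols loop. Accept from {q0, q1, q2, q3, q4}.
6 states suffice.
        a   b  
>* q0   q0  q1 
 * q1   q1  q2 
 * q2   q2  q3 
 * q3   q3  q4 
 * q4   q4  q5 
   q5   q5  q5 
(> = start, * = accepting)

start=q0 accept=q0,q1,q2,q3,q4 q0-a->q0 q0-b->q1 q1-a->q1 q1-b->q2 q2-a->q2 q2-b->q3 q3-a->q3 q3-b->q4 q4-a->q4 q4-b->q5 q5-a->q5 q5-b->q5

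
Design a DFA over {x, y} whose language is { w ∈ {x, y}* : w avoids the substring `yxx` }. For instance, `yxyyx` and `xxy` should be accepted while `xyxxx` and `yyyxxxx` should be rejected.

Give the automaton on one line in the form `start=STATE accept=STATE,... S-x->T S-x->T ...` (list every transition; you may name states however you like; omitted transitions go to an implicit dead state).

start=A accept=A,B,C A-x->A A-y->B B-x->C B-y->B C-x->D C-y->B D-x->D D-y->D

This is the complement of 'contains `yxx`'. Use the same substring-matching states — A through D holding how much of `yxx` has just been matched — but flip the accepting set: everything except the trap D accepts.
A 4-state machine:
       x  y 
>* A   A  B 
 * B   C  B 
 * C   D  B 
   D   D  D 
(> = start, * = accepting)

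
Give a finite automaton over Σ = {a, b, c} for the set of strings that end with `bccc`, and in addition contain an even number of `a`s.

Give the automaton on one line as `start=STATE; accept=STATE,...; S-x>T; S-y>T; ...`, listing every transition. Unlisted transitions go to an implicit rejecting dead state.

start=q0; accept=q5; q0-a>q1; q0-b>q2; q0-c>q0; q1-a>q0; q1-b>q1; q1-c>q1; q2-a>q1; q2-b>q2; q2-c>q3; q3-a>q1; q3-b>q2; q3-c>q4; q4-a>q1; q4-b>q2; q4-c>q5; q5-a>q1; q5-b>q2; q5-c>q0

Run two small machines in parallel and take their product. One (5 states) tracks how much of the suffix `bccc` has currently been matched; the other (2 states) tracks the count of `a`s modulo 2. Each combined state is a pair, one component from each; accept when both components accept. Minimizing collapses redundant product states.
A 6-state machine:
        a   b   c  
>  q0   q1  q2  q0 
   q1   q0  q1  q1 
   q2   q1  q2  q3 
   q3   q1  q2  q4 
   q4   q1  q2  q5 
 * q5   q1  q2  q0 
(> = start, * = accepting)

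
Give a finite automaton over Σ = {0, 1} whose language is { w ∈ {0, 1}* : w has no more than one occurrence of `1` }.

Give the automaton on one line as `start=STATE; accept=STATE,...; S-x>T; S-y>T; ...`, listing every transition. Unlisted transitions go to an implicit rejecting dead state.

start=s0; accept=s0,s1; s0-0>s0; s0-1>s1; s1-0>s1; s1-1>s2; s2-0>s2; s2-1>s2

Count `1`s, saturating at 2: state s0 means no `1` yet, s1 means one `1` seen, s2 means more than one. Each `1` increments (capped at s2); other symbols loop. Accept from {s0, s1}.
3 states suffice.
        0   1  
>* s0   s0  s1 
 * s1   s1  s2 
   s2   s2  s2 
(> = start, * = accepting)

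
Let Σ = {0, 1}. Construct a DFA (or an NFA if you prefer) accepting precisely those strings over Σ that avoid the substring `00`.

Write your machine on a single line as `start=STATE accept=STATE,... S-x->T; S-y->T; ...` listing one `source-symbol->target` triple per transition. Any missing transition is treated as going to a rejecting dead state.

This is the complement of 'contains `00`'. Use the same substring-matching states — s0 through s2 holding how much of `00` has just been matched — but flip the accepting set: everything except the trap s2 accepts.
A 3-state machine:
        0   1  
>* s0   s1  s0 
 * s1   s2  s0 
   s2   s2  s2 
(> = start, * = accepting)

start=s0; accept=s0,s1; s0-0->s1; s0-1->s0; s1-0->s2; s1-1->s0; s2-0->s2; s2-1->s2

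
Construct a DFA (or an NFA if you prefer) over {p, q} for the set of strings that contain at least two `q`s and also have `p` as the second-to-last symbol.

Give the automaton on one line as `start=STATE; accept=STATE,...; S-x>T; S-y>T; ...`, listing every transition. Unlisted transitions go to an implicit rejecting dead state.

Build one automaton per condition and run them in lockstep. The first has 4 states tracking the count of `q`s, saturating at 3; the second has 7 states tracking the last 2 symbols read. A product state is a pair (one from each), accepting exactly when both do. Equivalent product states are then merged.
A 7-state machine:
        p   q  
>  S0   S0  S1 
   S1   S2  S3 
   S2   S2  S4 
   S3   S5  S3 
 * S4   S5  S3 
   S5   S6  S4 
 * S6   S6  S4 
(> = start, * = accepting)

start=S0; accept=S4,S6; S0-p>S0; S0-q>S1; S1-p>S2; S1-q>S3; S2-p>S2; S2-q>S4; S3-p>S5; S3-q>S3; S4-p>S5; S4-q>S3; S5-p>S6; S5-q>S4; S6-p>S6; S6-q>S4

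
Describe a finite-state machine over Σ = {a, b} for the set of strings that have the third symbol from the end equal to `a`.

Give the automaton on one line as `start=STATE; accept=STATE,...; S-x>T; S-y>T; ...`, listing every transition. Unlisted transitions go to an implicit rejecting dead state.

start=s0; accept=s7,s8,s9,s10; s0-a>s1; s0-b>s2; s1-a>s3; s1-b>s4; s2-a>s5; s2-b>s6; s3-a>s7; s3-b>s8; s4-a>s9; s4-b>s10; s5-a>s11; s5-b>s12; s6-a>s13; s6-b>s14; s7-a>s7; s7-b>s8; s8-a>s9; s8-b>s10; s9-a>s11; s9-b>s12; s10-a>s13; s10-b>s14; s11-a>s7; s11-b>s8; s12-a>s9; s12-b>s10; s13-a>s11; s13-b>s12; s14-a>s13; s14-b>s14

Because acceptance depends on a position counted from the end, the machine has to buffer the most recent 3 symbols. Make each state the string of the last up-to-3 symbols read; on input `x` shift the window left and append `x`. Accept when the buffered window has length 3 and begins with `a`.
A 15-state machine:
          a    b  
>  s0     s1   s2 
   s1     s3   s4 
   s2     s5   s6 
   s3     s7   s8 
   s4     s9  s10 
   s5    s11  s12 
   s6    s13  s14 
 * s7     s7   s8 
 * s8     s9  s10 
 * s9    s11  s12 
 * s10   s13  s14 
   s11    s7   s8 
   s12    s9  s10 
   s13   s11  s12 
   s14   s13  s14 
(> = start, * = accepting)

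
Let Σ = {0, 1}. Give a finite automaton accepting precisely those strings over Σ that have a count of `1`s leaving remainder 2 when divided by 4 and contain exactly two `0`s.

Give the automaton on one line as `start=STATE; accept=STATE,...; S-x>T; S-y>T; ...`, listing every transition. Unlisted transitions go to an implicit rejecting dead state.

Run two small machines in parallel and take their product. One (4 states) tracks the count of `1`s modulo 4; the other (4 states) tracks the count of `0`s, saturating at 3. Each combined state is a pair, one component from each; accept when both components accept.
          0    1  
>  q0     q1   q2 
   q1     q3   q4 
   q2     q4   q5 
   q3     q6   q7 
   q4     q7   q8 
   q5     q8   q9 
   q6     q6  q10 
   q7    q10  q11 
   q8    q11  q12 
   q9    q12   q0 
   q10   q10  q13 
 * q11   q13  q14 
   q12   q14   q1 
   q13   q13  q15 
   q14   q15   q3 
   q15   q15   q6 
(> = start, * = accepting)

start=q0; accept=q11; q0-0>q1; q0-1>q2; q1-0>q3; q1-1>q4; q2-0>q4; q2-1>q5; q3-0>q6; q3-1>q7; q4-0>q7; q4-1>q8; q5-0>q8; q5-1>q9; q6-0>q6; q6-1>q10; q7-0>q10; q7-1>q11; q8-0>q11; q8-1>q12; q9-0>q12; q9-1>q0; q10-0>q10; q10-1>q13; q11-0>q13; q11-1>q14; q12-0>q14; q12-1>q1; q13-0>q13; q13-1>q15; q14-0>q15; q14-1>q3; q15-0>q15; q15-1>q6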